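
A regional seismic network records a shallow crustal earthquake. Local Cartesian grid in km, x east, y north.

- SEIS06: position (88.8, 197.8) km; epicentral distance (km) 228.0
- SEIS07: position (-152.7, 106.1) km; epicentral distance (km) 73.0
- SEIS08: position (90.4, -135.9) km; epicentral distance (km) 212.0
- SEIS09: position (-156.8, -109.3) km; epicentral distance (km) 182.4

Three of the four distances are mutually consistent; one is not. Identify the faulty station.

Solve using three stations at a time. Using SEIS06, SEIS07, SEIS09 (subtract circle equations pairwise → linear system) gives (x, y) ≈ (-94.4, 62.1).
Distances from that point to each station vs reported:
  SEIS06: calculated 228.0 vs reported 228.0 → residual 0.0 km
  SEIS07: calculated 73.0 vs reported 73.0 → residual 0.0 km
  SEIS08: calculated 270.9 vs reported 212.0 → residual 58.9 km
  SEIS09: calculated 182.4 vs reported 182.4 → residual 0.0 km
SEIS06, SEIS07, SEIS09 are mutually consistent (residuals ≈ 0); SEIS08 is off by 58.9 km.

SEIS08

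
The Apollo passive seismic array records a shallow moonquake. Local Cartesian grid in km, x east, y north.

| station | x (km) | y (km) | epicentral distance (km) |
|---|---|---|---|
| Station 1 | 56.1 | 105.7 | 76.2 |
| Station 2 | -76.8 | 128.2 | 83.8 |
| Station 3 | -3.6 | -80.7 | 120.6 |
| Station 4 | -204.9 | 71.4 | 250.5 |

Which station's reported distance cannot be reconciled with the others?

Station 2

Solve using three stations at a time. Using Station 1, Station 3, Station 4 (subtract circle equations pairwise → linear system) gives (x, y) ≈ (42.3, 30.8).
Distances from that point to each station vs reported:
  Station 1: calculated 76.2 vs reported 76.2 → residual 0.0 km
  Station 2: calculated 153.8 vs reported 83.8 → residual 70.0 km
  Station 3: calculated 120.6 vs reported 120.6 → residual 0.0 km
  Station 4: calculated 250.5 vs reported 250.5 → residual 0.0 km
Station 1, Station 3, Station 4 are mutually consistent (residuals ≈ 0); Station 2 is off by 70.0 km.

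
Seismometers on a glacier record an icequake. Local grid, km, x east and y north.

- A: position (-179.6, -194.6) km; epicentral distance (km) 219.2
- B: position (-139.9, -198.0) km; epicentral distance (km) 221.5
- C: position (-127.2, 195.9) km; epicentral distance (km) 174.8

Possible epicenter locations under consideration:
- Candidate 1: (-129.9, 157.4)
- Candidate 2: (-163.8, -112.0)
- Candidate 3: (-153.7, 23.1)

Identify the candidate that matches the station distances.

Candidate 3

For each candidate, compare |candidate − station| to the reported distance:
Candidate 1: residuals A 136.3, B 134.0, C 136.2 → max 136.3 km
Candidate 2: residuals A 135.1, B 132.2, C 135.3 → max 135.3 km
Candidate 3: residuals A 0.0, B 0.0, C 0.0 → max 0.0 km
Only Candidate 3 has all residuals ≈ 0.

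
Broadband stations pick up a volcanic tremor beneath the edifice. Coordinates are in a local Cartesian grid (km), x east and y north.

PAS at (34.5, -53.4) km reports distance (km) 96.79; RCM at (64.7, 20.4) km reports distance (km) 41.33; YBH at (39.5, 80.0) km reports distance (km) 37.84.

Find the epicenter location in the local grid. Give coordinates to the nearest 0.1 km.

(30.3, 43.3)

Circle about each station: (x − 34.5)² + (y + 53.4)² = 96.79²; (x − 64.7)² + (y − 20.4)² = 41.33²; (x − 39.5)² + (y − 80.0)² = 37.84².
Subtracting pairs of circle equations eliminates x²+y² and gives linear equations (the radical axes):
60.4 x + 147.6 y = 8220.58
10.0 x + 266.8 y = 11854.88
Solving the 2×2 system: x ≈ 30.3, y ≈ 43.3 km.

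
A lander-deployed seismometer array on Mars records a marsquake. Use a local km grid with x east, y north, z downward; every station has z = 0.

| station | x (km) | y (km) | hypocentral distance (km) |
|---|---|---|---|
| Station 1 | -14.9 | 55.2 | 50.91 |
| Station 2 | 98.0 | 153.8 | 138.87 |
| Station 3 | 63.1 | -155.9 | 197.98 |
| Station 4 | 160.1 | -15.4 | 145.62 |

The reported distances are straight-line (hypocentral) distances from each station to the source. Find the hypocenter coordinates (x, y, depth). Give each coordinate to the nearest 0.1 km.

(26.4, 37.2, 23.7)

Each station gives a sphere (x−x_i)² + (y−y_i)² + z² = d_i² (stations at z=0).
Subtracting the Station 1 sphere from Station 2 and Station 3: z² cancels, leaving linear equations in x and y:
225.8 x + 197.2 y = 13296.34
156.0 x − 422.2 y = -11586.88
Solving: x ≈ 26.399, y ≈ 37.198 km (keep extra digits for the depth step; rounded: 26.4, 37.2).
Then from the Station 1 sphere: z² = 50.91² − (x + 14.9)² − (y − 55.2)² with x = 26.399, y = 37.198, so z ≈ 23.710 ≈ 23.7 km.
Check against Station 4 (with the unrounded solution): distance 145.62 ≈ 145.62 km. ✓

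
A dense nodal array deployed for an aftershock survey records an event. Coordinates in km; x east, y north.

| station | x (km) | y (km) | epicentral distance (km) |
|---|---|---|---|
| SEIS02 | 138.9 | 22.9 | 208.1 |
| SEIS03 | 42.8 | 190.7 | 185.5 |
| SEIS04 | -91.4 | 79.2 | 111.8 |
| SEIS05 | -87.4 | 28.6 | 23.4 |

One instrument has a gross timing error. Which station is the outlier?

SEIS04

Solve using three stations at a time. Using SEIS02, SEIS03, SEIS05 (subtract circle equations pairwise → linear system) gives (x, y) ≈ (-68.3, 42.2).
Distances from that point to each station vs reported:
  SEIS02: calculated 208.1 vs reported 208.1 → residual 0.0 km
  SEIS03: calculated 185.5 vs reported 185.5 → residual 0.0 km
  SEIS04: calculated 43.7 vs reported 111.8 → residual 68.1 km
  SEIS05: calculated 23.4 vs reported 23.4 → residual 0.0 km
SEIS02, SEIS03, SEIS05 are mutually consistent (residuals ≈ 0); SEIS04 is off by 68.1 km.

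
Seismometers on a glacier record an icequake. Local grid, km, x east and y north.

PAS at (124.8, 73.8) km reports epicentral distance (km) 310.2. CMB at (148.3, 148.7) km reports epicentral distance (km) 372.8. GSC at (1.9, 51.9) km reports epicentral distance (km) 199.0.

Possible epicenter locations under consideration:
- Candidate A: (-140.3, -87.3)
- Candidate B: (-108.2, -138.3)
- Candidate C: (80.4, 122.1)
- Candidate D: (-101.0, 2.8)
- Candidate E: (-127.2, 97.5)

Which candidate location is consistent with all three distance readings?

For each candidate, compare |candidate − station| to the reported distance:
Candidate A: residuals PAS 0.0, CMB 0.0, GSC 0.0 → max 0.0 km
Candidate B: residuals PAS 4.9, CMB 12.1, GSC 20.8 → max 20.8 km
Candidate C: residuals PAS 244.6, CMB 299.9, GSC 93.7 → max 299.9 km
Candidate D: residuals PAS 73.5, CMB 83.9, GSC 85.0 → max 85.0 km
Candidate E: residuals PAS 57.1, CMB 92.6, GSC 62.1 → max 92.6 km
Only Candidate A has all residuals ≈ 0.

Candidate A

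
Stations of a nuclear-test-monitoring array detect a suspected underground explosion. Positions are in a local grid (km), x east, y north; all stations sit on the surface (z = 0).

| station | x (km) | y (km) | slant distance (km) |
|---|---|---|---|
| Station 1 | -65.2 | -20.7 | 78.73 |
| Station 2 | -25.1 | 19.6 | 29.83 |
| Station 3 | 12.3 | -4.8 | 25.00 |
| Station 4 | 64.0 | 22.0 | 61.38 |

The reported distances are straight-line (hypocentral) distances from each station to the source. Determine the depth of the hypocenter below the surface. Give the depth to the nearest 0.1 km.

Each station gives a sphere (x−x_i)² + (y−y_i)² + z² = d_i² (stations at z=0).
Subtracting the Station 1 sphere from Station 2 and Station 3: z² cancels, leaving linear equations in x and y:
80.2 x + 80.6 y = 1643.22
155.0 x + 31.8 y = 1068.21
Solving: x ≈ 3.404, y ≈ 17.000 km (keep extra digits for the depth step; rounded: 3.4, 17.0).
Then from the Station 1 sphere: z² = 78.73² − (x + 65.2)² − (y + 20.7)² with x = 3.404, y = 17.000, so z ≈ 8.403 ≈ 8.4 km.

depth ≈ 8.4 km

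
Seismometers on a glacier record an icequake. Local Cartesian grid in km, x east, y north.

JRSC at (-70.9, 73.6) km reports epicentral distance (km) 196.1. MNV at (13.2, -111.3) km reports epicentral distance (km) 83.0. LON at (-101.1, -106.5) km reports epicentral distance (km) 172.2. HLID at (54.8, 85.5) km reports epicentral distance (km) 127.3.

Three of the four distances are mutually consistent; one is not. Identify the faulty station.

Solve using three stations at a time. Using MNV, LON, HLID (subtract circle equations pairwise → linear system) gives (x, y) ≈ (58.4, -41.7).
Distances from that point to each station vs reported:
  JRSC: calculated 173.3 vs reported 196.1 → residual 22.8 km
  MNV: calculated 83.0 vs reported 83.0 → residual 0.0 km
  LON: calculated 172.2 vs reported 172.2 → residual 0.0 km
  HLID: calculated 127.3 vs reported 127.3 → residual 0.0 km
MNV, LON, HLID are mutually consistent (residuals ≈ 0); JRSC is off by 22.8 km.

JRSC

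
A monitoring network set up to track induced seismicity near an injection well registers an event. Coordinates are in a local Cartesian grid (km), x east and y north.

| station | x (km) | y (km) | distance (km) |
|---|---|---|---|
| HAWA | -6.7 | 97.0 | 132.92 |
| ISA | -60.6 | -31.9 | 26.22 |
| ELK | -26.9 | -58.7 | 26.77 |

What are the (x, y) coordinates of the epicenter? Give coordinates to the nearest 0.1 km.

Circle about each station: (x + 6.7)² + (y − 97.0)² = 132.92²; (x + 60.6)² + (y + 31.9)² = 26.22²; (x + 26.9)² + (y + 58.7)² = 26.77².
Subtracting the HAWA equation from the ISA and ELK equations removes the quadratic terms:
-107.8 x − 257.8 y = 12216.32
-40.4 x − 311.4 y = 11666.50
Solving the 2×2 system: x ≈ -34.4, y ≈ -33.0 km.

-34.4 km east, -33.0 km north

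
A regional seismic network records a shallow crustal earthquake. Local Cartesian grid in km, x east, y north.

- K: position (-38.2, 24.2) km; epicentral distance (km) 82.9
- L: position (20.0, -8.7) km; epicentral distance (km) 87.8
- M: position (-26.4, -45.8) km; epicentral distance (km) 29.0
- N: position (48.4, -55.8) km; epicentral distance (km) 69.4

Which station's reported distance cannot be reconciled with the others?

N

Solve using three stations at a time. Using K, L, M (subtract circle equations pairwise → linear system) gives (x, y) ≈ (-53.1, -57.4).
Distances from that point to each station vs reported:
  K: calculated 82.9 vs reported 82.9 → residual 0.0 km
  L: calculated 87.8 vs reported 87.8 → residual 0.0 km
  M: calculated 29.1 vs reported 29.0 → residual 0.1 km
  N: calculated 101.5 vs reported 69.4 → residual 32.1 km
K, L, M are mutually consistent (residuals ≈ 0); N is off by 32.1 km.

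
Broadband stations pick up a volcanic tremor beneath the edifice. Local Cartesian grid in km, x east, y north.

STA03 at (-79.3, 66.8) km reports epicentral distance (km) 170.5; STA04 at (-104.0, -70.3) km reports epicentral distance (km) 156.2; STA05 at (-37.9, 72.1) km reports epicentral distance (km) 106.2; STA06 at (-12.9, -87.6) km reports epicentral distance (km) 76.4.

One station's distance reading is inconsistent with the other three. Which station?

Solve using three stations at a time. Using STA03, STA04, STA06 (subtract circle equations pairwise → linear system) gives (x, y) ≈ (50.0, -44.3).
Distances from that point to each station vs reported:
  STA03: calculated 170.5 vs reported 170.5 → residual 0.0 km
  STA04: calculated 156.2 vs reported 156.2 → residual 0.0 km
  STA05: calculated 145.9 vs reported 106.2 → residual 39.7 km
  STA06: calculated 76.4 vs reported 76.4 → residual 0.0 km
STA03, STA04, STA06 are mutually consistent (residuals ≈ 0); STA05 is off by 39.7 km.

STA05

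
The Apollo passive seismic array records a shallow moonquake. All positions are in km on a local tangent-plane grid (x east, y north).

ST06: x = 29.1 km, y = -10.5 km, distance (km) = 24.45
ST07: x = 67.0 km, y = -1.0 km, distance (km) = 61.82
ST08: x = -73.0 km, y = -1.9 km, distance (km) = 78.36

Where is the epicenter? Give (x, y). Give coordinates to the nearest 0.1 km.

5.3 km east, -4.9 km north

Circle about each station: (x − 29.1)² + (y + 10.5)² = 24.45²; (x − 67.0)² + (y + 1.0)² = 61.82²; (x + 73.0)² + (y + 1.9)² = 78.36².
Subtracting the ST06 equation from the ST07 and ST08 equations removes the quadratic terms:
75.8 x + 19.0 y = 309.03
-204.2 x + 17.2 y = -1166.94
Solving the 2×2 system: x ≈ 5.3, y ≈ -4.9 km.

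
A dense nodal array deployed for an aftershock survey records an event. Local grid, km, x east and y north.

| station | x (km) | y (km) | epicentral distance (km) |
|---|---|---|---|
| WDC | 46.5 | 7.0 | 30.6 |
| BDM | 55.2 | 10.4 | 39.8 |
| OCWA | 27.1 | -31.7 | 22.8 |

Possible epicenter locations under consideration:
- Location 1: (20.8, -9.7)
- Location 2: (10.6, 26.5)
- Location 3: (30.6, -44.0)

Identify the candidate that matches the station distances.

Location 1

For each candidate, compare |candidate − station| to the reported distance:
Location 1: residuals WDC 0.0, BDM 0.0, OCWA 0.1 → max 0.1 km
Location 2: residuals WDC 10.3, BDM 7.6, OCWA 37.7 → max 37.7 km
Location 3: residuals WDC 22.8, BDM 19.9, OCWA 10.0 → max 22.8 km
Only Location 1 has all residuals ≈ 0.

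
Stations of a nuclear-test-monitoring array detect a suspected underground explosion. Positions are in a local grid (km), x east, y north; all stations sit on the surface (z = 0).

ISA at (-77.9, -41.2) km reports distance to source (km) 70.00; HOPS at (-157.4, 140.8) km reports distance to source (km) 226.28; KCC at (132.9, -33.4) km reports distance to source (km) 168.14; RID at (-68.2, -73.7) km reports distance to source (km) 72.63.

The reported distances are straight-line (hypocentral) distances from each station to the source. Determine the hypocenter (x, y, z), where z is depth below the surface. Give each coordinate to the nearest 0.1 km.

(-27.9, -38.2, 48.9)

Each station gives a sphere (x−x_i)² + (y−y_i)² + z² = d_i² (stations at z=0).
Subtracting the ISA sphere from HOPS and KCC: z² cancels, leaving linear equations in x and y:
-159.0 x + 364.0 y = -9469.09
421.6 x + 15.6 y = -12358.94
Solving: x ≈ -27.901, y ≈ -38.201 km (keep extra digits for the depth step; rounded: -27.9, -38.2).
Then from the ISA sphere: z² = 70.00² − (x + 77.9)² − (y + 41.2)² with x = -27.901, y = -38.201, so z ≈ 48.899 ≈ 48.9 km.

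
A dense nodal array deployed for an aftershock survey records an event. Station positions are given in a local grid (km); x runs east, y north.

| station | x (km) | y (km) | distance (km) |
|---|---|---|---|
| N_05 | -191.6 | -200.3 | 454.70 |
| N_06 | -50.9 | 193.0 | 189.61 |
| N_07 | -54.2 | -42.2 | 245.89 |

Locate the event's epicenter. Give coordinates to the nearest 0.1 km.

Circle about each station: (x + 191.6)² + (y + 200.3)² = 454.70²; (x + 50.9)² + (y − 193.0)² = 189.61²; (x + 54.2)² + (y + 42.2)² = 245.89².
Subtracting the N_05 equation from the N_06 and N_07 equations removes the quadratic terms:
281.4 x + 786.6 y = 133809.30
274.8 x + 316.2 y = 74178.03
Solving the 2×2 system: x ≈ 126.1, y ≈ 125.0 km.

126.1 km east, 125.0 km north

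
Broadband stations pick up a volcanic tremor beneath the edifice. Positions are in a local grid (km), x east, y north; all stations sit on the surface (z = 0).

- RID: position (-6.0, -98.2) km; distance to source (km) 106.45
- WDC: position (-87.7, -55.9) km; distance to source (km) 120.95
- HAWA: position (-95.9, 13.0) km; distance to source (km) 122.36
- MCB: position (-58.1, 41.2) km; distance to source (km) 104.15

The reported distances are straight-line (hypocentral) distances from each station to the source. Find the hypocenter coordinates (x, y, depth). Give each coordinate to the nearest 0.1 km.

(6.9, -12.2, 61.4)

Each station gives a sphere (x−x_i)² + (y−y_i)² + z² = d_i² (stations at z=0).
Subtracting the RID sphere from WDC and HAWA: z² cancels, leaving linear equations in x and y:
-163.4 x + 84.6 y = -2160.44
-179.8 x + 222.4 y = -3953.80
Solving: x ≈ 6.909, y ≈ -12.192 km (keep extra digits for the depth step; rounded: 6.9, -12.2).
Then from the RID sphere: z² = 106.45² − (x + 6.0)² − (y + 98.2)² with x = 6.909, y = -12.192, so z ≈ 61.381 ≈ 61.4 km.
Check against MCB (with the unrounded solution): distance 104.14 ≈ 104.15 km. ✓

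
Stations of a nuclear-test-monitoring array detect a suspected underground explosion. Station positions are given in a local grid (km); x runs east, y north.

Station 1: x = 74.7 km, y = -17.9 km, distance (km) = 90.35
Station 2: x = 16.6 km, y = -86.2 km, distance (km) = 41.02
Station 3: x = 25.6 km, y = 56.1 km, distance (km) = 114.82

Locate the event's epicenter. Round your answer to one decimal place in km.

Circle about each station: (x − 74.7)² + (y + 17.9)² = 90.35²; (x − 16.6)² + (y + 86.2)² = 41.02²; (x − 25.6)² + (y − 56.1)² = 114.82².
Subtracting the Station 1 equation from the Station 2 and Station 3 equations removes the quadratic terms:
-116.2 x − 136.6 y = 8285.98
-98.2 x + 148.0 y = -7118.44
Solving the 2×2 system: x ≈ -8.3, y ≈ -53.6 km.

(-8.3, -53.6)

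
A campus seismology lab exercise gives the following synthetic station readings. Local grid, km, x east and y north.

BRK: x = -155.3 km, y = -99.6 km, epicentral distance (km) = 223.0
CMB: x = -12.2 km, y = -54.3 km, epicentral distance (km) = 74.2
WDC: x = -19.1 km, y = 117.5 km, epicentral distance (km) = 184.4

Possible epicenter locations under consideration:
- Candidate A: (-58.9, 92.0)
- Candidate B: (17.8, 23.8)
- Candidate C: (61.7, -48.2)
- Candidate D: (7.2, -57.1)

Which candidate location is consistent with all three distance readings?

For each candidate, compare |candidate − station| to the reported distance:
Candidate A: residuals BRK 8.5, CMB 79.4, WDC 137.1 → max 137.1 km
Candidate B: residuals BRK 10.4, CMB 9.5, WDC 83.7 → max 83.7 km
Candidate C: residuals BRK 0.0, CMB 0.0, WDC 0.0 → max 0.0 km
Candidate D: residuals BRK 55.0, CMB 54.6, WDC 7.8 → max 55.0 km
Only Candidate C has all residuals ≈ 0.

Candidate C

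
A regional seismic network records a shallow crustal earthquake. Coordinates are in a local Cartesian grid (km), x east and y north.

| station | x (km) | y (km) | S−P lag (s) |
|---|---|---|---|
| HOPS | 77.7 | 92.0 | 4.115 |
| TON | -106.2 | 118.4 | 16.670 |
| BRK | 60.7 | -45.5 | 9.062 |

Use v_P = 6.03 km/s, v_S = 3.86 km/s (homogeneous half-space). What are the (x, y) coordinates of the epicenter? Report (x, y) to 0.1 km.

59.7 km east, 51.7 km north

Distance from S−P lag: d = Δt · v_P v_S / (v_P − v_S) = Δt · (6.03·3.86)/(6.03−3.86) ≈ 10.7262·Δt.
So d_HOPS = 44.14, d_TON = 178.81, d_BRK = 97.20 km.
Circle about each station: (x − 77.7)² + (y − 92.0)² = 44.14²; (x + 106.2)² + (y − 118.4)² = 178.81²; (x − 60.7)² + (y + 45.5)² = 97.20².
Subtracting the HOPS equation from the TON and BRK equations removes the quadratic terms:
-367.8 x + 52.8 y = -19228.97
-34.0 x − 275.0 y = -16246.05
Solving the 2×2 system: x ≈ 59.7, y ≈ 51.7 km.
Check against HOPS (with the unrounded x, y): √((x − 77.7)²+(y − 92.0)²) = 44.14 ≈ 44.14 km. ✓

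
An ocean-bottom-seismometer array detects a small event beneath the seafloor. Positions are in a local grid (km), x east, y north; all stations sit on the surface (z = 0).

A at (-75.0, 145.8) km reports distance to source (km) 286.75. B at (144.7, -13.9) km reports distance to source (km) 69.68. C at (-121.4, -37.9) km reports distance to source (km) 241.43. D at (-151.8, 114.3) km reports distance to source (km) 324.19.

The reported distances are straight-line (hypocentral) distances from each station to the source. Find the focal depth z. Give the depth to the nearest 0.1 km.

z ≈ 37.1 km

Each station gives a sphere (x−x_i)² + (y−y_i)² + z² = d_i² (stations at z=0).
Subtracting the A sphere from B and C: z² cancels, leaving linear equations in x and y:
439.4 x − 319.4 y = 71618.92
-92.8 x − 367.4 y = 13228.85
Solving: x ≈ 115.595, y ≈ -65.204 km (keep extra digits for the depth step; rounded: 115.6, -65.2).
Then from the A sphere: z² = 286.75² − (x + 75.0)² − (y − 145.8)² with x = 115.595, y = -65.204, so z ≈ 37.100 ≈ 37.1 km.
Check against D (with the unrounded solution): distance 324.19 ≈ 324.19 km. ✓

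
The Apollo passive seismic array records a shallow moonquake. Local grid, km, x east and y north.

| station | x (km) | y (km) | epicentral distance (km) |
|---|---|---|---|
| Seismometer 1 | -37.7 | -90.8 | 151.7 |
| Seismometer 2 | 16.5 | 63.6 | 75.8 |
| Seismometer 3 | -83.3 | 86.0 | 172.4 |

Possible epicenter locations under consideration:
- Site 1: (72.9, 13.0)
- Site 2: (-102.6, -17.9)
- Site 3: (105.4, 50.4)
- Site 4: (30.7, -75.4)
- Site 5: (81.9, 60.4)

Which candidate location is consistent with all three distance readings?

For each candidate, compare |candidate − station| to the reported distance:
Site 1: residuals Seismometer 1 0.0, Seismometer 2 0.0, Seismometer 3 0.0 → max 0.0 km
Site 2: residuals Seismometer 1 54.1, Seismometer 2 68.5, Seismometer 3 66.7 → max 68.5 km
Site 3: residuals Seismometer 1 49.3, Seismometer 2 14.1, Seismometer 3 19.6 → max 49.3 km
Site 4: residuals Seismometer 1 81.6, Seismometer 2 63.9, Seismometer 3 25.2 → max 81.6 km
Site 5: residuals Seismometer 1 41.1, Seismometer 2 10.3, Seismometer 3 5.2 → max 41.1 km
Only Site 1 has all residuals ≈ 0.

Site 1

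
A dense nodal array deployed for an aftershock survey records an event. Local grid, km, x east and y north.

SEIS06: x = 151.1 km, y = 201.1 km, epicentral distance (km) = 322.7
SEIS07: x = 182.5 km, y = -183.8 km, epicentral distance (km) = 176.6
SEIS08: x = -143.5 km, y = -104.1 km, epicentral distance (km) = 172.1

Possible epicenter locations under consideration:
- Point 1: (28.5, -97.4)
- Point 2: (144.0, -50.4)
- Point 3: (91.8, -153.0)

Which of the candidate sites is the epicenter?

For each candidate, compare |candidate − station| to the reported distance:
Point 1: residuals SEIS06 0.0, SEIS07 0.0, SEIS08 0.0 → max 0.0 km
Point 2: residuals SEIS06 71.1, SEIS07 37.8, SEIS08 120.4 → max 120.4 km
Point 3: residuals SEIS06 36.3, SEIS07 80.8, SEIS08 68.2 → max 80.8 km
Only Point 1 has all residuals ≈ 0.

Point 1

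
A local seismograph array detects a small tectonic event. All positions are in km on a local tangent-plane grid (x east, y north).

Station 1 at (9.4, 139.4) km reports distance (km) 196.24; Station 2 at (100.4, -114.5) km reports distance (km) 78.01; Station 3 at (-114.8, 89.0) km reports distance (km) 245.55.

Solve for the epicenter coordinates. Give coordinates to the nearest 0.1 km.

96.2 km east, -36.6 km north

Circle about each station: (x − 9.4)² + (y − 139.4)² = 196.24²; (x − 100.4)² + (y + 114.5)² = 78.01²; (x + 114.8)² + (y − 89.0)² = 245.55².
Subtracting the Station 1 equation from the Station 2 and Station 3 equations removes the quadratic terms:
182.0 x − 507.8 y = 36094.27
-248.4 x − 100.8 y = -20205.34
Solving the 2×2 system: x ≈ 96.2, y ≈ -36.6 km.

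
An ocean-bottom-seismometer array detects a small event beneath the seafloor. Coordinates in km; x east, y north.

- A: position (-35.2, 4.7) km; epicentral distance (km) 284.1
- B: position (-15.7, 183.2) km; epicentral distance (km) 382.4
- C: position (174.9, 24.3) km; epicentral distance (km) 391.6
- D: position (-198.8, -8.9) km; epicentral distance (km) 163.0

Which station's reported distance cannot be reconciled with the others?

A

Solve using three stations at a time. Using B, C, D (subtract circle equations pairwise → linear system) gives (x, y) ≈ (-165.9, -168.4).
Distances from that point to each station vs reported:
  A: calculated 216.9 vs reported 284.1 → residual 67.2 km
  B: calculated 382.3 vs reported 382.4 → residual 0.1 km
  C: calculated 391.5 vs reported 391.6 → residual 0.1 km
  D: calculated 162.8 vs reported 163.0 → residual 0.2 km
B, C, D are mutually consistent (residuals ≈ 0); A is off by 67.2 km.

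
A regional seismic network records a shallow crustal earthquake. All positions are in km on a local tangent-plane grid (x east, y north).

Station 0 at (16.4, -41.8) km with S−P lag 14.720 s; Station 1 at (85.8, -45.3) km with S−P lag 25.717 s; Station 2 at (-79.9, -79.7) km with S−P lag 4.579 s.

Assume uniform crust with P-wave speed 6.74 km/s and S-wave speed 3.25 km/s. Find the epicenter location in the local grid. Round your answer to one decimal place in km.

-75.5 km east, -51.3 km north

Distance from S−P lag: d = Δt · v_P v_S / (v_P − v_S) = Δt · (6.74·3.25)/(6.74−3.25) ≈ 6.2765·Δt.
So d_Station 0 = 92.39, d_Station 1 = 161.41, d_Station 2 = 28.74 km.
Circle about each station: (x − 16.4)² + (y + 41.8)² = 92.39²; (x − 85.8)² + (y + 45.3)² = 161.41²; (x + 79.9)² + (y + 79.7)² = 28.74².
Subtracting pairs of circle equations eliminates x²+y² and gives linear equations (the radical axes):
138.8 x − 7.0 y = -10119.75
-192.6 x − 75.8 y = 18429.82
Solving the 2×2 system: x ≈ -75.5, y ≈ -51.3 km.
Check against Station 0 (with the unrounded x, y): √((x − 16.4)²+(y + 41.8)²) = 92.39 ≈ 92.39 km. ✓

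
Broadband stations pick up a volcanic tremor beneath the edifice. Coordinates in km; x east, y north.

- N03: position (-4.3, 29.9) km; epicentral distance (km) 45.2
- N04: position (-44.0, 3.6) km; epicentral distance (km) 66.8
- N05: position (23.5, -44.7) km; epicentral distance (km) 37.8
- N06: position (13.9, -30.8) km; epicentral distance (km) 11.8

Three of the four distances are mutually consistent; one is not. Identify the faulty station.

N06

Solve using three stations at a time. Using N03, N04, N05 (subtract circle equations pairwise → linear system) gives (x, y) ≈ (22.0, -6.9).
Distances from that point to each station vs reported:
  N03: calculated 45.2 vs reported 45.2 → residual 0.0 km
  N04: calculated 66.8 vs reported 66.8 → residual 0.0 km
  N05: calculated 37.8 vs reported 37.8 → residual 0.0 km
  N06: calculated 25.2 vs reported 11.8 → residual 13.4 km
N03, N04, N05 are mutually consistent (residuals ≈ 0); N06 is off by 13.4 km.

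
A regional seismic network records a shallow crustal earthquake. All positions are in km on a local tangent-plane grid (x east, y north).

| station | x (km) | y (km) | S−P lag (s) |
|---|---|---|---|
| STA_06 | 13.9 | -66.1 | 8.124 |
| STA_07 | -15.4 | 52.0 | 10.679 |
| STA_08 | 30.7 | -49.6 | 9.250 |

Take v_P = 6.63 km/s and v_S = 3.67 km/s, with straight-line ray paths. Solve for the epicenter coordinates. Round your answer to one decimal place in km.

x ≈ -43.1 km, y ≈ -31.3 km

Distance from S−P lag: d = Δt · v_P v_S / (v_P − v_S) = Δt · (6.63·3.67)/(6.63−3.67) ≈ 8.2203·Δt.
So d_STA_06 = 66.78, d_STA_07 = 87.78, d_STA_08 = 76.04 km.
Circle about each station: (x − 13.9)² + (y + 66.1)² = 66.78²; (x + 15.4)² + (y − 52.0)² = 87.78²; (x − 30.7)² + (y + 49.6)² = 76.04².
Subtracting the STA_06 equation from the STA_07 and STA_08 equations removes the quadratic terms:
-58.6 x + 236.2 y = -4867.02
33.6 x + 33.0 y = -2482.28
Solving the 2×2 system: x ≈ -43.1, y ≈ -31.3 km.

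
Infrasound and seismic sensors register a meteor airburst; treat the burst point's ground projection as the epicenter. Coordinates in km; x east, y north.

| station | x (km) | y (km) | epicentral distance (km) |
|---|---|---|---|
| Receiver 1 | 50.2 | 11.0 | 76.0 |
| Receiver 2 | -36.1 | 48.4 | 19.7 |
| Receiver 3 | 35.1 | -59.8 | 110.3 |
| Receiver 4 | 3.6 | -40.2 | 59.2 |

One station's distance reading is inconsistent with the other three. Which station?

Solve using three stations at a time. Using Receiver 1, Receiver 2, Receiver 3 (subtract circle equations pairwise → linear system) gives (x, y) ≈ (-22.1, 34.5).
Distances from that point to each station vs reported:
  Receiver 1: calculated 76.0 vs reported 76.0 → residual 0.0 km
  Receiver 2: calculated 19.7 vs reported 19.7 → residual 0.0 km
  Receiver 3: calculated 110.3 vs reported 110.3 → residual 0.0 km
  Receiver 4: calculated 79.0 vs reported 59.2 → residual 19.8 km
Receiver 1, Receiver 2, Receiver 3 are mutually consistent (residuals ≈ 0); Receiver 4 is off by 19.8 km.

Receiver 4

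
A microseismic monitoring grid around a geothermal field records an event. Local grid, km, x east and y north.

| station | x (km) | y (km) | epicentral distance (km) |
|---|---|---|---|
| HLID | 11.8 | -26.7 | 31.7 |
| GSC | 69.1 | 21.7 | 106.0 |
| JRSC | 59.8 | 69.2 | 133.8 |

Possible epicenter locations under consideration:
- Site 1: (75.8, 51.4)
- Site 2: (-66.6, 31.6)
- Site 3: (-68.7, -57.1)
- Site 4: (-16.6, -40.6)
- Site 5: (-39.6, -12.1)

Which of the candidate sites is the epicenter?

For each candidate, compare |candidate − station| to the reported distance:
Site 1: residuals HLID 69.3, GSC 75.6, JRSC 109.9 → max 109.9 km
Site 2: residuals HLID 66.0, GSC 30.1, JRSC 1.9 → max 66.0 km
Site 3: residuals HLID 54.3, GSC 52.7, JRSC 46.4 → max 54.3 km
Site 4: residuals HLID 0.1, GSC 0.0, JRSC 0.0 → max 0.1 km
Site 5: residuals HLID 21.7, GSC 7.8, JRSC 5.4 → max 21.7 km
Only Site 4 has all residuals ≈ 0.

Site 4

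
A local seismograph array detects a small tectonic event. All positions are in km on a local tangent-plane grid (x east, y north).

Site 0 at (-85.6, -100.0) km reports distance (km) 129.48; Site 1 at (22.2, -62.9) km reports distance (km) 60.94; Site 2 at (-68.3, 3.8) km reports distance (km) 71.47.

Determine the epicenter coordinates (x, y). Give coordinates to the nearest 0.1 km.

2.6 km east, -5.2 km north

Circle about each station: (x + 85.6)² + (y + 100.0)² = 129.48²; (x − 22.2)² + (y + 62.9)² = 60.94²; (x + 68.3)² + (y − 3.8)² = 71.47².
Subtracting the Site 0 equation from the Site 1 and Site 2 equations removes the quadratic terms:
215.6 x + 74.2 y = 173.28
34.6 x + 207.6 y = -990.92
Solving the 2×2 system: x ≈ 2.6, y ≈ -5.2 km.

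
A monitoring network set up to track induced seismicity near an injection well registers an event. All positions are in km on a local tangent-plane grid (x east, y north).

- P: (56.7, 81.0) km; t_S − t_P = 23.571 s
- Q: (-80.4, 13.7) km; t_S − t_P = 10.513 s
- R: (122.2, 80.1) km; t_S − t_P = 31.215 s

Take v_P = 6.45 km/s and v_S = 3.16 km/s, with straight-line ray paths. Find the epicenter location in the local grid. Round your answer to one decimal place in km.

-34.8 km east, -32.8 km north

Distance from S−P lag: d = Δt · v_P v_S / (v_P − v_S) = Δt · (6.45·3.16)/(6.45−3.16) ≈ 6.1951·Δt.
So d_P = 146.03, d_Q = 65.13, d_R = 193.38 km.
Circle about each station: (x − 56.7)² + (y − 81.0)² = 146.03²; (x + 80.4)² + (y − 13.7)² = 65.13²; (x − 122.2)² + (y − 80.1)² = 193.38².
Subtracting the P equation from the Q and R equations removes the quadratic terms:
-274.2 x − 134.6 y = 13958.80
131.0 x − 1.8 y = -4498.10
Solving the 2×2 system: x ≈ -34.8, y ≈ -32.8 km.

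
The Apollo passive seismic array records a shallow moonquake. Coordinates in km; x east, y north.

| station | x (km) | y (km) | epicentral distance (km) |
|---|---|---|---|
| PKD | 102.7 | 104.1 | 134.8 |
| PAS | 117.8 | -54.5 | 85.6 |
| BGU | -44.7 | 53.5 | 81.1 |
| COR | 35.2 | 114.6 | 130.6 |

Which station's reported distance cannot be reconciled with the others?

Solve using three stations at a time. Using PKD, PAS, COR (subtract circle equations pairwise → linear system) gives (x, y) ≈ (41.2, -16.0).
Distances from that point to each station vs reported:
  PKD: calculated 134.9 vs reported 134.8 → residual 0.1 km
  PAS: calculated 85.7 vs reported 85.6 → residual 0.1 km
  BGU: calculated 110.5 vs reported 81.1 → residual 29.4 km
  COR: calculated 130.7 vs reported 130.6 → residual 0.1 km
PKD, PAS, COR are mutually consistent (residuals ≈ 0); BGU is off by 29.4 km.

BGU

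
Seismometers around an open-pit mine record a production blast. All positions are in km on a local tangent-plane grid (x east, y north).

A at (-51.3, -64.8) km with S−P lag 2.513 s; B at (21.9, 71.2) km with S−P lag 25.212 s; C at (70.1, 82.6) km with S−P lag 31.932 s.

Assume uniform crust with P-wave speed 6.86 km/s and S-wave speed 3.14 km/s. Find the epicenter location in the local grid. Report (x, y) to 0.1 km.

-57.2 km east, -51.5 km north

Distance from S−P lag: d = Δt · v_P v_S / (v_P − v_S) = Δt · (6.86·3.14)/(6.86−3.14) ≈ 5.7904·Δt.
So d_A = 14.55, d_B = 145.99, d_C = 184.90 km.
Circle about each station: (x + 51.3)² + (y + 64.8)² = 14.55²; (x − 21.9)² + (y − 71.2)² = 145.99²; (x − 70.1)² + (y − 82.6)² = 184.90².
Subtracting the A equation from the B and C equations removes the quadratic terms:
146.4 x + 272.0 y = -22383.06
242.8 x + 294.8 y = -29070.27
Solving the 2×2 system: x ≈ -57.2, y ≈ -51.5 km.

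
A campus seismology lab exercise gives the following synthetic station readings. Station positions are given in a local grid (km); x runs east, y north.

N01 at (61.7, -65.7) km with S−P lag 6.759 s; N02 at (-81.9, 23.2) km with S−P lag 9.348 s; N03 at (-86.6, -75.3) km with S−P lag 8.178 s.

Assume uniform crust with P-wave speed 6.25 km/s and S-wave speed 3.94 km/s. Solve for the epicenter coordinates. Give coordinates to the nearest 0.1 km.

(-6.2, -41.6)

Distance from S−P lag: d = Δt · v_P v_S / (v_P − v_S) = Δt · (6.25·3.94)/(6.25−3.94) ≈ 10.6602·Δt.
So d_N01 = 72.05, d_N02 = 99.65, d_N03 = 87.18 km.
Circle about each station: (x − 61.7)² + (y + 65.7)² = 72.05²; (x + 81.9)² + (y − 23.2)² = 99.65²; (x + 86.6)² + (y + 75.3)² = 87.18².
Subtracting the N01 equation from the N02 and N03 equations removes the quadratic terms:
-287.2 x + 177.8 y = -5616.45
-296.6 x − 19.2 y = 2637.12
Solving the 2×2 system: x ≈ -6.2, y ≈ -41.6 km.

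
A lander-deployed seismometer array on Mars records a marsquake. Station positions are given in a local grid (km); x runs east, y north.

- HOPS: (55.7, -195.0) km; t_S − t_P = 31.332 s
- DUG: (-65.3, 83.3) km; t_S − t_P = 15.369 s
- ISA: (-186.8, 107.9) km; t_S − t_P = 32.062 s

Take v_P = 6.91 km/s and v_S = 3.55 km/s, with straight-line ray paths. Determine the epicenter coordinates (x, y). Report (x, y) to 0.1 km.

x ≈ 34.9 km, y ≈ 32.8 km

Distance from S−P lag: d = Δt · v_P v_S / (v_P − v_S) = Δt · (6.91·3.55)/(6.91−3.55) ≈ 7.3007·Δt.
So d_HOPS = 228.75, d_DUG = 112.21, d_ISA = 234.08 km.
Circle about each station: (x − 55.7)² + (y + 195.0)² = 228.75²; (x + 65.3)² + (y − 83.3)² = 112.21²; (x + 186.8)² + (y − 107.9)² = 234.08².
Subtracting the HOPS equation from the DUG and ISA equations removes the quadratic terms:
-242.0 x + 556.6 y = 9810.97
-485.0 x + 605.8 y = 2942.28
Solving the 2×2 system: x ≈ 34.9, y ≈ 32.8 km.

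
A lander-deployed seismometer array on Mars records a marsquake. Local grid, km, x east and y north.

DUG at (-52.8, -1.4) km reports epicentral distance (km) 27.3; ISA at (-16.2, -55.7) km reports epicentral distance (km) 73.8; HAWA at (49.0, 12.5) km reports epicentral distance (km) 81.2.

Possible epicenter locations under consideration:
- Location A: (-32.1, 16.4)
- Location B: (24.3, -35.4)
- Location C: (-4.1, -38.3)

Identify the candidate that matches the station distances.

For each candidate, compare |candidate − station| to the reported distance:
Location A: residuals DUG 0.0, ISA 0.0, HAWA 0.0 → max 0.0 km
Location B: residuals DUG 57.0, ISA 28.5, HAWA 27.3 → max 57.0 km
Location C: residuals DUG 33.8, ISA 52.6, HAWA 7.7 → max 52.6 km
Only Location A has all residuals ≈ 0.

Location A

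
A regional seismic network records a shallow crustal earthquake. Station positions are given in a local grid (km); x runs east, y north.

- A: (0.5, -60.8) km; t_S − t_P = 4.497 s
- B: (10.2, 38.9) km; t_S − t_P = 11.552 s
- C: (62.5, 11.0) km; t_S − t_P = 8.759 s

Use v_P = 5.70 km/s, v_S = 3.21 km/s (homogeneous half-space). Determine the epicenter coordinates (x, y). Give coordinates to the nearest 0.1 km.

(28.9, -43.9)

Distance from S−P lag: d = Δt · v_P v_S / (v_P − v_S) = Δt · (5.70·3.21)/(5.70−3.21) ≈ 7.3482·Δt.
So d_A = 33.04, d_B = 84.89, d_C = 64.36 km.
Circle about each station: (x − 0.5)² + (y + 60.8)² = 33.04²; (x − 10.2)² + (y − 38.9)² = 84.89²; (x − 62.5)² + (y − 11.0)² = 64.36².
Subtracting the A equation from the B and C equations removes the quadratic terms:
19.4 x + 199.4 y = -8194.31
124.0 x + 143.6 y = -2720.21
Solving the 2×2 system: x ≈ 28.9, y ≈ -43.9 km.
Check against A (with the unrounded x, y): √((x − 0.5)²+(y + 60.8)²) = 33.05 ≈ 33.04 km. ✓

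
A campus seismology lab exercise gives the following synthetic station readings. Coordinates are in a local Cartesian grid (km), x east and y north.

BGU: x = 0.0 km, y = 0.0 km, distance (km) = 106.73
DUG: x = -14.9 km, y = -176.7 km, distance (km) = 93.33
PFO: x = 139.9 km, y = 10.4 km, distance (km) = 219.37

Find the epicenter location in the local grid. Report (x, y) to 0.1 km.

-54.1 km east, -92.0 km north

Circle about each station: x² + y² = 106.73²; (x + 14.9)² + (y + 176.7)² = 93.33²; (x − 139.9)² + (y − 10.4)² = 219.37².
Subtracting the BGU equation from the DUG and PFO equations removes the quadratic terms:
-29.8 x − 353.4 y = 34125.70
279.8 x + 20.8 y = -17051.73
Solving the 2×2 system: x ≈ -54.1, y ≈ -92.0 km.
Check against BGU (with the unrounded x, y): √(x²+y²) = 106.73 ≈ 106.73 km. ✓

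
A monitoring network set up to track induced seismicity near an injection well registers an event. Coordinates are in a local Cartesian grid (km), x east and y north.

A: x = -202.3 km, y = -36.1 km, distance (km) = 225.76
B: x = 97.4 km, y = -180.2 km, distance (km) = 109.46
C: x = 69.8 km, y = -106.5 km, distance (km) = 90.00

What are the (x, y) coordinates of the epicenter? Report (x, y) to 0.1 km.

Circle about each station: (x + 202.3)² + (y + 36.1)² = 225.76²; (x − 97.4)² + (y + 180.2)² = 109.46²; (x − 69.8)² + (y + 106.5)² = 90.00².
Subtracting the A equation from the B and C equations removes the quadratic terms:
599.4 x − 288.2 y = 38716.39
544.2 x − 140.8 y = 16853.37
Solving the 2×2 system: x ≈ -8.2, y ≈ -151.4 km.

-8.2 km east, -151.4 km north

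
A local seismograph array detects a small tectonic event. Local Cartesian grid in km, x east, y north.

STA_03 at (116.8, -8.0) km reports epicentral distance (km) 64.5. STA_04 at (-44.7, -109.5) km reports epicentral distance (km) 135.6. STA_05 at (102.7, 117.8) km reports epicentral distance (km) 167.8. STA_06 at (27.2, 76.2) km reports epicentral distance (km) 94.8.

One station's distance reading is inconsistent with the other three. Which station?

Solve using three stations at a time. Using STA_03, STA_04, STA_06 (subtract circle equations pairwise → linear system) gives (x, y) ≈ (52.7, -15.1).
Distances from that point to each station vs reported:
  STA_03: calculated 64.5 vs reported 64.5 → residual 0.0 km
  STA_04: calculated 135.6 vs reported 135.6 → residual 0.0 km
  STA_05: calculated 142.0 vs reported 167.8 → residual 25.8 km
  STA_06: calculated 94.8 vs reported 94.8 → residual 0.0 km
STA_03, STA_04, STA_06 are mutually consistent (residuals ≈ 0); STA_05 is off by 25.8 km.

STA_05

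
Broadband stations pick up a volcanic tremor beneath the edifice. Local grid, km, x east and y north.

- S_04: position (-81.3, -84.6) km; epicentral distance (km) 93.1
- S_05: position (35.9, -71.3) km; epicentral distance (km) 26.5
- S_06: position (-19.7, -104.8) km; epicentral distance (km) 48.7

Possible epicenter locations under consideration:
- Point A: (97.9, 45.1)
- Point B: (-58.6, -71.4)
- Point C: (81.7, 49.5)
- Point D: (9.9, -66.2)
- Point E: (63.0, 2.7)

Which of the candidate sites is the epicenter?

For each candidate, compare |candidate − station| to the reported distance:
Point A: residuals S_04 128.1, S_05 105.4, S_06 141.8 → max 141.8 km
Point B: residuals S_04 66.8, S_05 68.0, S_06 2.6 → max 68.0 km
Point C: residuals S_04 118.0, S_05 102.7, S_06 135.9 → max 135.9 km
Point D: residuals S_04 0.1, S_05 0.0, S_06 0.1 → max 0.1 km
Point E: residuals S_04 75.6, S_05 52.3, S_06 86.9 → max 86.9 km
Only Point D has all residuals ≈ 0.

Point D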